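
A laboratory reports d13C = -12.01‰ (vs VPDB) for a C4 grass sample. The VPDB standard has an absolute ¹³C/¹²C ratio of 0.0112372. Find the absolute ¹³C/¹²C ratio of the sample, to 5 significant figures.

0.011102

R_sample = R_standard × (d13C/1000 + 1)
R_sample = 0.0112372 × (-12.01/1000 + 1) = 0.0112372 × 0.987990
R_sample = 0.0111022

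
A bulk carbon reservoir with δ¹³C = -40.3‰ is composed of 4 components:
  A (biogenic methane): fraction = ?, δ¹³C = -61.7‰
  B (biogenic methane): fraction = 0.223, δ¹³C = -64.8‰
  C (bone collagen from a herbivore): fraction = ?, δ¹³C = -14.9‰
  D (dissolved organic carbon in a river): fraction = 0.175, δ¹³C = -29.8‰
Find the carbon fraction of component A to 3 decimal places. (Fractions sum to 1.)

Let f_A and f_C be the unknown fractions; fractions sum to 1 so f_A + f_C = 0.602.
Mass balance: Σ fᵢ·δᵢ = δ_bulk ⇒ f_A·(-61.7) + f_C·(-14.9) = -40.3 − (-19.665) = -20.635
Substitute f_C = 0.602 − f_A:
f_A·(-61.7 − -14.9) = -20.635 − 0.602×(-14.9) = -11.665
f_A = -11.665 / -46.8 = 0.2492

0.249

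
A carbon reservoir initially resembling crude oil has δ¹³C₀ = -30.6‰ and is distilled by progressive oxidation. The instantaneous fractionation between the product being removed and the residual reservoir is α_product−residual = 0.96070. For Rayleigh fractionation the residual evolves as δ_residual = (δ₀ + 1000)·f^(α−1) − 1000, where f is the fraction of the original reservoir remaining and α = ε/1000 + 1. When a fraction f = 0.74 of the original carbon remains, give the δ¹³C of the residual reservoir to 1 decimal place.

-19.1‰

Rayleigh residual: δ_res = (δ₀ + 1000)·f^(α−1) − 1000
α − 1 = -0.03930
f^(α−1) = 0.74^(-0.03930) = 1.011904
δ_res = (-30.6 + 1000) × 1.011904 − 1000 = 980.939 − 1000 = -19.06‰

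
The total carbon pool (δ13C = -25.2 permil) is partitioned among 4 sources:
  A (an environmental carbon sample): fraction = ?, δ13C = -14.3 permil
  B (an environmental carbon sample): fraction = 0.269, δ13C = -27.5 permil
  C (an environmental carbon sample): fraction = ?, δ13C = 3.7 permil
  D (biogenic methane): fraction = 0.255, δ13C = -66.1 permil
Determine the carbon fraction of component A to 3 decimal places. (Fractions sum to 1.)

0.150

Let f_A and f_C be the unknown fractions; fractions sum to 1 so f_A + f_C = 0.476.
Mass balance: Σ fᵢ·δᵢ = δ_bulk ⇒ f_A·(-14.3) + f_C·(3.7) = -25.2 − (-24.253) = -0.947
Substitute f_C = 0.476 − f_A:
f_A·(-14.3 − 3.7) = -0.947 − 0.476×(3.7) = -2.708
f_A = -2.708 / -18.0 = 0.1505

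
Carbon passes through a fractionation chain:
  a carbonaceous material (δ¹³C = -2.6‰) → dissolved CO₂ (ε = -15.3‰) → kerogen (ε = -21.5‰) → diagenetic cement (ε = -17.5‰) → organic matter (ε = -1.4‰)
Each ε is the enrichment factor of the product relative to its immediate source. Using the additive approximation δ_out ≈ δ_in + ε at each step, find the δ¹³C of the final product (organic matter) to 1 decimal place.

-58.3‰

step 1: δ ≈ -2.6 + (-15.3) = -17.9‰
step 2: δ ≈ -17.9 + (-21.5) = -39.4‰
step 3: δ ≈ -39.4 + (-17.5) = -56.9‰
step 4: δ ≈ -56.9 + (-1.4) = -58.3‰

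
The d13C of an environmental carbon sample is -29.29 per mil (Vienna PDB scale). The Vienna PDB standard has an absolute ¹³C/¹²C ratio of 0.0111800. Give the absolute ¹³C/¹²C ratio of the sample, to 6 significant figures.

R_sample = R_standard × (d13C/1000 + 1)
R_sample = 0.0111800 × (-29.29/1000 + 1) = 0.0111800 × 0.970710
R_sample = 0.0108525

0.0108525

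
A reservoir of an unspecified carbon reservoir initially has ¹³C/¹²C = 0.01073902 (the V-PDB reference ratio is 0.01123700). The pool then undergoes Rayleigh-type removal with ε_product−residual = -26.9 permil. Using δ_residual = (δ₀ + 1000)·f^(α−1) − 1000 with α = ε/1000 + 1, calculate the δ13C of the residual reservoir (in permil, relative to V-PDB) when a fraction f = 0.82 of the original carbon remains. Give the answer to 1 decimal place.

δ₀ = (0.01073902/0.01123700 − 1)×1000 = (0.955684 − 1)×1000 = -44.316 permil
α − 1 = ε/1000 = -0.0269
f^(α−1) = 0.82^(-0.0269) = 1.005353
δ_res = (-44.316 + 1000) × 1.005353 − 1000 = 960.799 − 1000 = -39.20 permil

-39.2 permil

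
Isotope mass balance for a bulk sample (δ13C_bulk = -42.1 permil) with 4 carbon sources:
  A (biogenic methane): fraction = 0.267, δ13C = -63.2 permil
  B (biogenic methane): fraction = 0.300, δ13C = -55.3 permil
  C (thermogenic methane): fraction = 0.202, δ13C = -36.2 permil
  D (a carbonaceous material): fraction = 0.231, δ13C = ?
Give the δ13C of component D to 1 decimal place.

-5.7 permil

Isotope mass balance: δ_bulk = Σ fᵢ·δᵢ.
-42.1 = 0.267×(-63.2) + 0.300×(-55.3) + 0.202×(-36.2) + 0.231×δ_D
0.231·δ_D = -42.1 − (-40.777) = -1.323
δ_D = -1.323 / 0.231 = -5.73 permil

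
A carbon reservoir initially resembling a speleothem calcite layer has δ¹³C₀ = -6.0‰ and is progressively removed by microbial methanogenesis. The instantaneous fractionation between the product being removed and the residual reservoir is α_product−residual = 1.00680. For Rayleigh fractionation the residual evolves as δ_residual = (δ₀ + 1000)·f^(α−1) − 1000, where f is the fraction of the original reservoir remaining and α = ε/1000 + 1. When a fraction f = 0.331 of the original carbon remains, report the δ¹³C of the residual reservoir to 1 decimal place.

Rayleigh residual: δ_res = (δ₀ + 1000)·f^(α−1) − 1000
α − 1 = 0.00680
f^(α−1) = 0.331^(0.00680) = 0.992510
δ_res = (-6.0 + 1000) × 0.992510 − 1000 = 986.555 − 1000 = -13.45‰

-13.4‰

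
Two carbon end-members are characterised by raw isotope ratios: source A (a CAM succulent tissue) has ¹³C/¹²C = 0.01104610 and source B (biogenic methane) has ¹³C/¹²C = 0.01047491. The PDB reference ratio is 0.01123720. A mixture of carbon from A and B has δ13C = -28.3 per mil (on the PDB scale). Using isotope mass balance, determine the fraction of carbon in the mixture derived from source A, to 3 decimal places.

0.778

δ_A = (0.01104610/0.01123720 − 1)×1000 = (0.982994 − 1)×1000 = -17.006 per mil
δ_B = (0.01047491/0.01123720 − 1)×1000 = (0.932164 − 1)×1000 = -67.836 per mil
f_A = (δ_mix − δ_B)/(δ_A − δ_B) = (-28.3 − (-67.836))/(-17.006 − (-67.836))
f_A = 39.536 / 50.830 = 0.7778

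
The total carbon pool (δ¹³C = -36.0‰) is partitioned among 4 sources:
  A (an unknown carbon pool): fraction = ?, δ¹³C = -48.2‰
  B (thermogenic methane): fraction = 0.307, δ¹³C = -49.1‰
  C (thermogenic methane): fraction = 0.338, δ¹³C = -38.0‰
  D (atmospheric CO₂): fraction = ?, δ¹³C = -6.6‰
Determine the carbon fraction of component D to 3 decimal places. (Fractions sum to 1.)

0.217

Let f_D and f_A be the unknown fractions; fractions sum to 1 so f_D + f_A = 0.355.
Mass balance: Σ fᵢ·δᵢ = δ_bulk ⇒ f_D·(-6.6) + f_A·(-48.2) = -36.0 − (-27.918) = -8.082
Substitute f_A = 0.355 − f_D:
f_D·(-6.6 − -48.2) = -8.082 − 0.355×(-48.2) = 9.029
f_D = 9.029 / 41.6 = 0.2170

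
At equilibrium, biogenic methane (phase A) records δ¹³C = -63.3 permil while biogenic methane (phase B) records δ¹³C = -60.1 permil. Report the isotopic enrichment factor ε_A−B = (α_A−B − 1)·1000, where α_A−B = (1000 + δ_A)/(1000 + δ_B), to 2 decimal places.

-3.40 permil

α_A−B = (1000 + -63.3) / (1000 + -60.1) = 936.7 / 939.9 = 0.996595
ε_A−B = (0.996595 − 1) × 1000 = -3.405 permil
(The approximation ε ≈ δ_A − δ_B would give -3.2 permil.)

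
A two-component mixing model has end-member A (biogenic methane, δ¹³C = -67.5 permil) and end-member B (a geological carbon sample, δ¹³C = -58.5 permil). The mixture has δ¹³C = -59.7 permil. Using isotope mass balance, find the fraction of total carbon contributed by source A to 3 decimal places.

δ_mix = f_A·δ_A + (1 − f_A)·δ_B  ⇒  f_A = (δ_mix − δ_B)/(δ_A − δ_B)
f_A = (-59.7 − (-58.5)) / (-67.5 − (-58.5))
f_A = -1.2 / -9.0 = 0.1333

0.133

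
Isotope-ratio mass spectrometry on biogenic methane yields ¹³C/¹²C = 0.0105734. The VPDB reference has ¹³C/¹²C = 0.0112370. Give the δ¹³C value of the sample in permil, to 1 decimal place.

-59.1 permil

δ¹³C = (R_sample / R_standard − 1) × 1000
R_sample / R_standard = 0.0105734 / 0.0112370 = 0.940945
δ¹³C = (0.940945 − 1) × 1000 = -59.05 permil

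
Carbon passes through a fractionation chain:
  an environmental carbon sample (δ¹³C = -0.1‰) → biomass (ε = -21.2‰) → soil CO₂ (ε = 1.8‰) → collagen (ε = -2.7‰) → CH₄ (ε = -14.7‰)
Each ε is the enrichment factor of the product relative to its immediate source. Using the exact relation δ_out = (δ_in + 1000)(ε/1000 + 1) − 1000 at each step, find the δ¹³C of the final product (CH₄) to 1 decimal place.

step 1: δ = (-0.10 + 1000)·(-21.2/1000 + 1) − 1000 = -21.30‰
step 2: δ = (-21.30 + 1000)·(1.8/1000 + 1) − 1000 = -19.54‰
step 3: δ = (-19.54 + 1000)·(-2.7/1000 + 1) − 1000 = -22.18‰
step 4: δ = (-22.18 + 1000)·(-14.7/1000 + 1) − 1000 = -36.56‰

-36.6‰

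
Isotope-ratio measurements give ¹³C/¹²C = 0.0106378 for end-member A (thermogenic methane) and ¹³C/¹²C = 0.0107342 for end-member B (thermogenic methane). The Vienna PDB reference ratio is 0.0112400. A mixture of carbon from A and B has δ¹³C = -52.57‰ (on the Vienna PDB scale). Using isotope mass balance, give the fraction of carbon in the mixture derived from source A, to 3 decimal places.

δ_A = (0.0106378/0.0112400 − 1)×1000 = (0.946423 − 1)×1000 = -53.577‰
δ_B = (0.0107342/0.0112400 − 1)×1000 = (0.955000 − 1)×1000 = -45.000‰
f_A = (δ_mix − δ_B)/(δ_A − δ_B) = (-52.57 − (-45.000))/(-53.577 − (-45.000))
f_A = -7.570 / -8.577 = 0.8826

0.883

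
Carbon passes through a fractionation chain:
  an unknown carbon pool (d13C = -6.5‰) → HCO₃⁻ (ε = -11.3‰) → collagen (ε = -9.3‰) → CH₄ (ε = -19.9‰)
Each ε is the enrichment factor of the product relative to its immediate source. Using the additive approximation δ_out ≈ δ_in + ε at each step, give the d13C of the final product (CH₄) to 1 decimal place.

-47.0‰

step 1: δ ≈ -6.5 + (-11.3) = -17.8‰
step 2: δ ≈ -17.8 + (-9.3) = -27.1‰
step 3: δ ≈ -27.1 + (-19.9) = -47.0‰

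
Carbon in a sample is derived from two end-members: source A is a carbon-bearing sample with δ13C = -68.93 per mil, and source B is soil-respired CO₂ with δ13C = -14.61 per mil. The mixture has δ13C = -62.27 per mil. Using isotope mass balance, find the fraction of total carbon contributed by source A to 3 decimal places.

δ_mix = f_A·δ_A + (1 − f_A)·δ_B  ⇒  f_A = (δ_mix − δ_B)/(δ_A − δ_B)
f_A = (-62.27 − (-14.61)) / (-68.93 − (-14.61))
f_A = -47.66 / -54.32 = 0.8774

0.877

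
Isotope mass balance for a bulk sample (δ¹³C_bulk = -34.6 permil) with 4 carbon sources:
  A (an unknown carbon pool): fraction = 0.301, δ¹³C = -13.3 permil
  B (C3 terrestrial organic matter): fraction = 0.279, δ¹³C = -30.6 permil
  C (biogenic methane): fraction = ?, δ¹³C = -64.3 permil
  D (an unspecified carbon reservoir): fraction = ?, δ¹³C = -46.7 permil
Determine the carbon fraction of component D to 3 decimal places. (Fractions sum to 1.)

Let f_D and f_C be the unknown fractions; fractions sum to 1 so f_D + f_C = 0.420.
Mass balance: Σ fᵢ·δᵢ = δ_bulk ⇒ f_D·(-46.7) + f_C·(-64.3) = -34.6 − (-12.541) = -22.059
Substitute f_C = 0.420 − f_D:
f_D·(-46.7 − -64.3) = -22.059 − 0.420×(-64.3) = 4.947
f_D = 4.947 / 17.6 = 0.2811

0.281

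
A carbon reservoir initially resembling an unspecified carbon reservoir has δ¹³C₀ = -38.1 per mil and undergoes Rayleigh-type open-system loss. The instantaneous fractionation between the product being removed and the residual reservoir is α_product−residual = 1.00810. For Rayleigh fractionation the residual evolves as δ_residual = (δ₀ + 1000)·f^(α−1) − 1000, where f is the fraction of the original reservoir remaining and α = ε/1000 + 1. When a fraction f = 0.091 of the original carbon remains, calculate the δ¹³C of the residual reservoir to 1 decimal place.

Rayleigh residual: δ_res = (δ₀ + 1000)·f^(α−1) − 1000
α − 1 = 0.00810
f^(α−1) = 0.091^(0.00810) = 0.980772
δ_res = (-38.1 + 1000) × 0.980772 − 1000 = 943.405 − 1000 = -56.60 per mil

-56.6 per mil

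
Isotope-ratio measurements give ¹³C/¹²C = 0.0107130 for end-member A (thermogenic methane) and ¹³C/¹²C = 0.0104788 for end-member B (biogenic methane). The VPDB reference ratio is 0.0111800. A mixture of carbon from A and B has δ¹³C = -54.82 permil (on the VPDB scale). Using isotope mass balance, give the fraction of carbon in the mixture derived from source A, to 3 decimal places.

δ_A = (0.0107130/0.0111800 − 1)×1000 = (0.958229 − 1)×1000 = -41.771 permil
δ_B = (0.0104788/0.0111800 − 1)×1000 = (0.937281 − 1)×1000 = -62.719 permil
f_A = (δ_mix − δ_B)/(δ_A − δ_B) = (-54.82 − (-62.719))/(-41.771 − (-62.719))
f_A = 7.899 / 20.948 = 0.3771

0.377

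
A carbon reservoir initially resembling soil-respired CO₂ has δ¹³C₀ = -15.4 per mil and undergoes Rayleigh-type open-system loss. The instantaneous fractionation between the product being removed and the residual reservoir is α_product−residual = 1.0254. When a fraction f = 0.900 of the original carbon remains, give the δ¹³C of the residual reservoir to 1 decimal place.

Rayleigh residual: δ_res = (δ₀ + 1000)·f^(α−1) − 1000
α − 1 = 0.02540
f^(α−1) = 0.900^(0.02540) = 0.997327
δ_res = (-15.4 + 1000) × 0.997327 − 1000 = 981.969 − 1000 = -18.03 per mil

-18.0 per mil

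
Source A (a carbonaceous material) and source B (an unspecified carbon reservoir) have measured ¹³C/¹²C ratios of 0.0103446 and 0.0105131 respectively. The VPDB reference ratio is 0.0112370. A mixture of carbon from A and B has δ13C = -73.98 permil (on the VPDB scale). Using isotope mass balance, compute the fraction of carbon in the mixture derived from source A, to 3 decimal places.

δ_A = (0.0103446/0.0112370 − 1)×1000 = (0.920584 − 1)×1000 = -79.416 permil
δ_B = (0.0105131/0.0112370 − 1)×1000 = (0.935579 − 1)×1000 = -64.421 permil
f_A = (δ_mix − δ_B)/(δ_A − δ_B) = (-73.98 − (-64.421))/(-79.416 − (-64.421))
f_A = -9.559 / -14.995 = 0.6375

0.637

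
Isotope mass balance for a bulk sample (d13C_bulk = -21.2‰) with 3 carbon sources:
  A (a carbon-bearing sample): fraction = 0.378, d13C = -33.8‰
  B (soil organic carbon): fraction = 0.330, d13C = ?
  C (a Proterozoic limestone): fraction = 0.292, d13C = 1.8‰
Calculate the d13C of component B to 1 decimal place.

Isotope mass balance: δ_bulk = Σ fᵢ·δᵢ.
-21.2 = 0.378×(-33.8) + 0.330×δ_B + 0.292×(1.8)
0.330·δ_B = -21.2 − (-12.251) = -8.949
δ_B = -8.949 / 0.330 = -27.12‰

-27.1‰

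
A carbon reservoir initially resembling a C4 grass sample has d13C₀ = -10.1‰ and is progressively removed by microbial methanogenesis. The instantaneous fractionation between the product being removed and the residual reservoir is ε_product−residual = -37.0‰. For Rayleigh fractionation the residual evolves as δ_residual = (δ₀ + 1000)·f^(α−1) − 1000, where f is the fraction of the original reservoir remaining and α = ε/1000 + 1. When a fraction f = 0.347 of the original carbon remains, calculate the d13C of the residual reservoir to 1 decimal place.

29.4‰

Rayleigh residual: δ_res = (δ₀ + 1000)·f^(α−1) − 1000
α = ε/1000 + 1 = 0.96300, so α − 1 = -0.03700
f^(α−1) = 0.347^(-0.03700) = 1.039939
δ_res = (-10.1 + 1000) × 1.039939 − 1000 = 1029.435 − 1000 = 29.44‰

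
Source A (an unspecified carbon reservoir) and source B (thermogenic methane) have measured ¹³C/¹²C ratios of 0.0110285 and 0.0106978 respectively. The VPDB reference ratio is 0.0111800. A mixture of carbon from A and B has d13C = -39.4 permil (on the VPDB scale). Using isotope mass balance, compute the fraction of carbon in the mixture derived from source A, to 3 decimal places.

δ_A = (0.0110285/0.0111800 − 1)×1000 = (0.986449 − 1)×1000 = -13.551 permil
δ_B = (0.0106978/0.0111800 − 1)×1000 = (0.956869 − 1)×1000 = -43.131 permil
f_A = (δ_mix − δ_B)/(δ_A − δ_B) = (-39.4 − (-43.131))/(-13.551 − (-43.131))
f_A = 3.731 / 29.580 = 0.1261

0.126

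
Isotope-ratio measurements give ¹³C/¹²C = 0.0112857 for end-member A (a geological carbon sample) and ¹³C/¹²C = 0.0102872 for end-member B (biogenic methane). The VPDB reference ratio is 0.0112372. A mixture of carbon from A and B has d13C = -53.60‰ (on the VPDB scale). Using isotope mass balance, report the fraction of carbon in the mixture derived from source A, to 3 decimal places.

0.348

δ_A = (0.0112857/0.0112372 − 1)×1000 = (1.004316 − 1)×1000 = 4.316‰
δ_B = (0.0102872/0.0112372 − 1)×1000 = (0.915459 − 1)×1000 = -84.541‰
f_A = (δ_mix − δ_B)/(δ_A − δ_B) = (-53.60 − (-84.541))/(4.316 − (-84.541))
f_A = 30.941 / 88.857 = 0.3482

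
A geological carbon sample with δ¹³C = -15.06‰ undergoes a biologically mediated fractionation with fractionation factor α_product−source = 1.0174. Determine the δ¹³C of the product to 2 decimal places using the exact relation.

δ_product = (δ_source + 1000)·α − 1000
δ_product = (-15.06 + 1000) × 1.0174 − 1000
δ_product = 1002.078 − 1000 = 2.078‰

2.08‰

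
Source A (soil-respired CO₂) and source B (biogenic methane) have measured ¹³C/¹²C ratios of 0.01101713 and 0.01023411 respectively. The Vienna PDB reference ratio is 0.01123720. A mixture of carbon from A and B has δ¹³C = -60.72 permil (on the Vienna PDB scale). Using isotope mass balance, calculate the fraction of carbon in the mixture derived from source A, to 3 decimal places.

δ_A = (0.01101713/0.01123720 − 1)×1000 = (0.980416 − 1)×1000 = -19.584 permil
δ_B = (0.01023411/0.01123720 − 1)×1000 = (0.910735 − 1)×1000 = -89.265 permil
f_A = (δ_mix − δ_B)/(δ_A − δ_B) = (-60.72 − (-89.265))/(-19.584 − (-89.265))
f_A = 28.545 / 69.681 = 0.4097

0.410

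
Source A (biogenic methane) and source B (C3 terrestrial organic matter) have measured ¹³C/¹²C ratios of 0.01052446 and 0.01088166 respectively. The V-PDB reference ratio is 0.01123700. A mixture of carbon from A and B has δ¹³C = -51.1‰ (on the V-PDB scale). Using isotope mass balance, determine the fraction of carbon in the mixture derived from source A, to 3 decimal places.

0.613

δ_A = (0.01052446/0.01123700 − 1)×1000 = (0.936590 − 1)×1000 = -63.410‰
δ_B = (0.01088166/0.01123700 − 1)×1000 = (0.968378 − 1)×1000 = -31.622‰
f_A = (δ_mix − δ_B)/(δ_A − δ_B) = (-51.1 − (-31.622))/(-63.410 − (-31.622))
f_A = -19.478 / -31.788 = 0.6127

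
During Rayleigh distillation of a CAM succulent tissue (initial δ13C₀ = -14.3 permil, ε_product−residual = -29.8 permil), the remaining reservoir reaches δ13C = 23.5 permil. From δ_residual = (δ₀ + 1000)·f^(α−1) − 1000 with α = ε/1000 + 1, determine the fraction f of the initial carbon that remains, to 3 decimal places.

α − 1 = ε/1000 = -0.0298
(δ_res + 1000)/(δ₀ + 1000) = (23.5 + 1000)/(-14.3 + 1000) = 1023.5/985.7 = 1.038348
f = 1.038348^(1/-0.0298) = exp(ln(1.038348)/-0.0298) = exp(0.03763/-0.0298)
f = exp(-1.2628) = 0.2829

0.283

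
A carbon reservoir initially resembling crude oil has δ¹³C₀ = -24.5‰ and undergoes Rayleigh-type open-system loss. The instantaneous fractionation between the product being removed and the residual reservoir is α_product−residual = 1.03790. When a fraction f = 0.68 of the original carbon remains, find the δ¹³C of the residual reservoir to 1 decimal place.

-38.7‰

Rayleigh residual: δ_res = (δ₀ + 1000)·f^(α−1) − 1000
α − 1 = 0.03790
f^(α−1) = 0.68^(0.03790) = 0.985490
δ_res = (-24.5 + 1000) × 0.985490 − 1000 = 961.345 − 1000 = -38.65‰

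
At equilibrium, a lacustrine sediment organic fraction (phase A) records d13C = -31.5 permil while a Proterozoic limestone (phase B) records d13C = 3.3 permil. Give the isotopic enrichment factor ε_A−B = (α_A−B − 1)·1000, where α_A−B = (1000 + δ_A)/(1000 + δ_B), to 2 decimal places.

-34.69 permil

α_A−B = (1000 + -31.5) / (1000 + 3.3) = 968.5 / 1003.3 = 0.965314
ε_A−B = (0.965314 − 1) × 1000 = -34.686 permil
(The approximation ε ≈ δ_A − δ_B would give -34.8 permil.)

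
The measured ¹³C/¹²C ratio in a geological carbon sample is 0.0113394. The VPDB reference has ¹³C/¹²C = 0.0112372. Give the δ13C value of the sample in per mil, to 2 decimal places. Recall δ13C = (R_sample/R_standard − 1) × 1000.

9.09 per mil

δ13C = (R_sample / R_standard − 1) × 1000
R_sample / R_standard = 0.0113394 / 0.0112372 = 1.009095
δ13C = (1.009095 − 1) × 1000 = 9.095 per mil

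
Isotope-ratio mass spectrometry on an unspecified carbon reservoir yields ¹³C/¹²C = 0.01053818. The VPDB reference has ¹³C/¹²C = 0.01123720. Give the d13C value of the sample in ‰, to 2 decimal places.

d13C = (R_sample / R_standard − 1) × 1000
R_sample / R_standard = 0.01053818 / 0.01123720 = 0.937794
d13C = (0.937794 − 1) × 1000 = -62.206‰

-62.21‰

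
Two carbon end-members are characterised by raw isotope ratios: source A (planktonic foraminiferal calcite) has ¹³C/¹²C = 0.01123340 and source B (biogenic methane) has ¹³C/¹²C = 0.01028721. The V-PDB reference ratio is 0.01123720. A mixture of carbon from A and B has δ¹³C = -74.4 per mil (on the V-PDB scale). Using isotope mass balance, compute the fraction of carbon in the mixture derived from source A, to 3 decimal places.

δ_A = (0.01123340/0.01123720 − 1)×1000 = (0.999662 − 1)×1000 = -0.338 per mil
δ_B = (0.01028721/0.01123720 − 1)×1000 = (0.915460 − 1)×1000 = -84.540 per mil
f_A = (δ_mix − δ_B)/(δ_A − δ_B) = (-74.4 − (-84.540))/(-0.338 − (-84.540))
f_A = 10.140 / 84.202 = 0.1204

0.120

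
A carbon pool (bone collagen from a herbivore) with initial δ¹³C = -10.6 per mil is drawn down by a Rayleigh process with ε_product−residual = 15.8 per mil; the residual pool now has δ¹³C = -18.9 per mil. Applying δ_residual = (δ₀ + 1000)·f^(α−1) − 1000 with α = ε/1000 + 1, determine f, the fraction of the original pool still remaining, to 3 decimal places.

α − 1 = ε/1000 = 0.0158
(δ_res + 1000)/(δ₀ + 1000) = (-18.9 + 1000)/(-10.6 + 1000) = 981.1/989.4 = 0.991611
f = 0.991611^(1/0.0158) = exp(ln(0.991611)/0.0158) = exp(-0.00842/0.0158)
f = exp(-0.5332) = 0.5867

0.587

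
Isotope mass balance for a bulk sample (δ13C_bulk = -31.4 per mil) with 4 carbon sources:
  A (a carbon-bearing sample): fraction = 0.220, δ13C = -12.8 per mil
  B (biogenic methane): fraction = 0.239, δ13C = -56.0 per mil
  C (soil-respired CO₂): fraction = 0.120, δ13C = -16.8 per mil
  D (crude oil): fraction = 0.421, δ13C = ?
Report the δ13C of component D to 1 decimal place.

Isotope mass balance: δ_bulk = Σ fᵢ·δᵢ.
-31.4 = 0.220×(-12.8) + 0.239×(-56.0) + 0.120×(-16.8) + 0.421×δ_D
0.421·δ_D = -31.4 − (-18.216) = -13.184
δ_D = -13.184 / 0.421 = -31.32 per mil

-31.3 per mil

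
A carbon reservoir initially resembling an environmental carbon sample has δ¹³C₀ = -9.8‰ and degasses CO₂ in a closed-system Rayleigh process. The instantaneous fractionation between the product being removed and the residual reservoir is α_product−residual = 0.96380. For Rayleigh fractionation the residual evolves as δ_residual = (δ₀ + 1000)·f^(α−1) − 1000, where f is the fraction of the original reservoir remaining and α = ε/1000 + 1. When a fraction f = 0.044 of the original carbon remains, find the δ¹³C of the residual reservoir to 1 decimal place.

108.7‰

Rayleigh residual: δ_res = (δ₀ + 1000)·f^(α−1) − 1000
α − 1 = -0.03620
f^(α−1) = 0.044^(-0.03620) = 1.119714
δ_res = (-9.8 + 1000) × 1.119714 − 1000 = 1108.741 − 1000 = 108.74‰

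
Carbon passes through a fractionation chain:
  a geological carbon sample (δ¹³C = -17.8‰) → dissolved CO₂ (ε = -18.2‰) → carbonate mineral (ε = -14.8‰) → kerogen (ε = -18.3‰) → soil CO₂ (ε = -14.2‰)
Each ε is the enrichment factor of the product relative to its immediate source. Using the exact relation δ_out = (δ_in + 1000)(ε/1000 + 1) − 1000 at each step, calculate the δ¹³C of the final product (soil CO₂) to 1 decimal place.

step 1: δ = (-17.80 + 1000)·(-18.2/1000 + 1) − 1000 = -35.68‰
step 2: δ = (-35.68 + 1000)·(-14.8/1000 + 1) − 1000 = -49.95‰
step 3: δ = (-49.95 + 1000)·(-18.3/1000 + 1) − 1000 = -67.33‰
step 4: δ = (-67.33 + 1000)·(-14.2/1000 + 1) − 1000 = -80.58‰

-80.6‰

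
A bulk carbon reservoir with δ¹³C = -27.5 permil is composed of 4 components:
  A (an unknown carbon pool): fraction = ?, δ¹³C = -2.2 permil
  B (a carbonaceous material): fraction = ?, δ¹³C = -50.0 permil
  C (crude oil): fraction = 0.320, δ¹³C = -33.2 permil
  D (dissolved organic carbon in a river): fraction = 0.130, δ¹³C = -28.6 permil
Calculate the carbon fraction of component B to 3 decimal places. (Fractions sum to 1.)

0.250

Let f_B and f_A be the unknown fractions; fractions sum to 1 so f_B + f_A = 0.550.
Mass balance: Σ fᵢ·δᵢ = δ_bulk ⇒ f_B·(-50.0) + f_A·(-2.2) = -27.5 − (-14.342) = -13.158
Substitute f_A = 0.550 − f_B:
f_B·(-50.0 − -2.2) = -13.158 − 0.550×(-2.2) = -11.948
f_B = -11.948 / -47.8 = 0.2500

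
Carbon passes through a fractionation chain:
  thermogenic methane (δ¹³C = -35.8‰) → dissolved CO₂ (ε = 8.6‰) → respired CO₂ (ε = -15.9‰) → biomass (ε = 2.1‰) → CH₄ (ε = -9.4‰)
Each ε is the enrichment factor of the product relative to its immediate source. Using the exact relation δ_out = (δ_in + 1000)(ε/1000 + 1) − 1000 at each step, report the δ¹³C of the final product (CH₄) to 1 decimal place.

-50.0‰

step 1: δ = (-35.80 + 1000)·(8.6/1000 + 1) − 1000 = -27.51‰
step 2: δ = (-27.51 + 1000)·(-15.9/1000 + 1) − 1000 = -42.97‰
step 3: δ = (-42.97 + 1000)·(2.1/1000 + 1) − 1000 = -40.96‰
step 4: δ = (-40.96 + 1000)·(-9.4/1000 + 1) − 1000 = -49.98‰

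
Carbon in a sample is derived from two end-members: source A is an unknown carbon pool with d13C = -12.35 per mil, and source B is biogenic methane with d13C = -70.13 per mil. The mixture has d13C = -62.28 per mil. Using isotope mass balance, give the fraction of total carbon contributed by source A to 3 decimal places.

δ_mix = f_A·δ_A + (1 − f_A)·δ_B  ⇒  f_A = (δ_mix − δ_B)/(δ_A − δ_B)
f_A = (-62.28 − (-70.13)) / (-12.35 − (-70.13))
f_A = 7.85 / 57.78 = 0.1359

0.136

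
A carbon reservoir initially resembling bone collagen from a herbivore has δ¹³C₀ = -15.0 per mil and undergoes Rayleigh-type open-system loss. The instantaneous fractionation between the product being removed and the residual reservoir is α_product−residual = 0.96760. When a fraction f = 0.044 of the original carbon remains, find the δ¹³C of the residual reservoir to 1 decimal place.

Rayleigh residual: δ_res = (δ₀ + 1000)·f^(α−1) − 1000
α − 1 = -0.03240
f^(α−1) = 0.044^(-0.03240) = 1.106502
δ_res = (-15.0 + 1000) × 1.106502 − 1000 = 1089.904 − 1000 = 89.90 per mil

89.9 per mil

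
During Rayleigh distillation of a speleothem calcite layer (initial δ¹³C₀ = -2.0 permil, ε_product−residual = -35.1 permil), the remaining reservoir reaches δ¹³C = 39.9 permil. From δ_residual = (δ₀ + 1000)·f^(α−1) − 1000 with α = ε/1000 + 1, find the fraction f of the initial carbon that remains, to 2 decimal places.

0.31

α − 1 = ε/1000 = -0.0351
(δ_res + 1000)/(δ₀ + 1000) = (39.9 + 1000)/(-2.0 + 1000) = 1039.9/998.0 = 1.041984
f = 1.041984^(1/-0.0351) = exp(ln(1.041984)/-0.0351) = exp(0.04113/-0.0351)
f = exp(-1.1717) = 0.3098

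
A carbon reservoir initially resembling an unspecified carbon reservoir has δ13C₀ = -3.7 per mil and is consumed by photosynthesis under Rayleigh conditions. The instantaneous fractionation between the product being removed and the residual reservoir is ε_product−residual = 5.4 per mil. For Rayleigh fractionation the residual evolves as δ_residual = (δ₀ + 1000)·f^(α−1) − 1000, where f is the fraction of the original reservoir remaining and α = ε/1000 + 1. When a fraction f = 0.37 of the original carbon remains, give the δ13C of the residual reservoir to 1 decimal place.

-9.0 per mil

Rayleigh residual: δ_res = (δ₀ + 1000)·f^(α−1) − 1000
α = ε/1000 + 1 = 1.00540, so α − 1 = 0.00540
f^(α−1) = 0.37^(0.00540) = 0.994645
δ_res = (-3.7 + 1000) × 0.994645 − 1000 = 990.965 − 1000 = -9.03 per mil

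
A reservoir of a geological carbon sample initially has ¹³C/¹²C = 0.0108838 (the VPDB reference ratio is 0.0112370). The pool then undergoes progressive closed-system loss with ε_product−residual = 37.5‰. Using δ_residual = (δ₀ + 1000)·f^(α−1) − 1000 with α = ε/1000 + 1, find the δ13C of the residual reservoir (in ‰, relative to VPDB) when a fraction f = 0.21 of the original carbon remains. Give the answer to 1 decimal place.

-86.5‰

δ₀ = (0.0108838/0.0112370 − 1)×1000 = (0.968568 − 1)×1000 = -31.432‰
α − 1 = ε/1000 = 0.0375
f^(α−1) = 0.21^(0.0375) = 0.943155
δ_res = (-31.432 + 1000) × 0.943155 − 1000 = 913.510 − 1000 = -86.49‰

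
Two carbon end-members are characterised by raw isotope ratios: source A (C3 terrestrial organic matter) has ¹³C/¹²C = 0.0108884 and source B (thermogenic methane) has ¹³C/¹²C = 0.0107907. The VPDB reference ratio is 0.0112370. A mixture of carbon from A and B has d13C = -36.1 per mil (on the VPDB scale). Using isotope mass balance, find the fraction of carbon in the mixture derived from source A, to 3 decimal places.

0.416

δ_A = (0.0108884/0.0112370 − 1)×1000 = (0.968977 − 1)×1000 = -31.023 per mil
δ_B = (0.0107907/0.0112370 − 1)×1000 = (0.960283 − 1)×1000 = -39.717 per mil
f_A = (δ_mix − δ_B)/(δ_A − δ_B) = (-36.1 − (-39.717))/(-31.023 − (-39.717))
f_A = 3.617 / 8.694 = 0.4160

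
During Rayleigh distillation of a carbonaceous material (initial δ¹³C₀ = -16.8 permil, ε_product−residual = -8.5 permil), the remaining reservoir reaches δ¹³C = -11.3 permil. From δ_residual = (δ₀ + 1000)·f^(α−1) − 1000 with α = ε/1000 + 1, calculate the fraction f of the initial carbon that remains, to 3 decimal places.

α − 1 = ε/1000 = -0.0085
(δ_res + 1000)/(δ₀ + 1000) = (-11.3 + 1000)/(-16.8 + 1000) = 988.7/983.2 = 1.005594
f = 1.005594^(1/-0.0085) = exp(ln(1.005594)/-0.0085) = exp(0.00558/-0.0085)
f = exp(-0.6563) = 0.5188

0.519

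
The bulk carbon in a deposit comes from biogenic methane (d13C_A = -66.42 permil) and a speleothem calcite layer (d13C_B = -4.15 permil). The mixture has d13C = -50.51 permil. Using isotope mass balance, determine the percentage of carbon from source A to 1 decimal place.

74.4%

δ_mix = f_A·δ_A + (1 − f_A)·δ_B  ⇒  f_A = (δ_mix − δ_B)/(δ_A − δ_B)
f_A = (-50.51 − (-4.15)) / (-66.42 − (-4.15))
f_A = -46.36 / -62.27 = 0.7445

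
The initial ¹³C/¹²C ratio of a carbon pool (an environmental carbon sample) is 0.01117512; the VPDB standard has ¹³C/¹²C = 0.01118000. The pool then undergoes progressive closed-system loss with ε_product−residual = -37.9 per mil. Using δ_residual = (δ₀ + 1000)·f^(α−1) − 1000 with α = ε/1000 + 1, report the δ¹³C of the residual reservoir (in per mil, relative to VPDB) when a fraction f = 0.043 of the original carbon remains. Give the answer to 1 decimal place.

126.2 per mil

δ₀ = (0.01117512/0.01118000 − 1)×1000 = (0.999564 − 1)×1000 = -0.436 per mil
α − 1 = ε/1000 = -0.0379
f^(α−1) = 0.043^(-0.0379) = 1.126657
δ_res = (-0.436 + 1000) × 1.126657 − 1000 = 1126.165 − 1000 = 126.16 per mil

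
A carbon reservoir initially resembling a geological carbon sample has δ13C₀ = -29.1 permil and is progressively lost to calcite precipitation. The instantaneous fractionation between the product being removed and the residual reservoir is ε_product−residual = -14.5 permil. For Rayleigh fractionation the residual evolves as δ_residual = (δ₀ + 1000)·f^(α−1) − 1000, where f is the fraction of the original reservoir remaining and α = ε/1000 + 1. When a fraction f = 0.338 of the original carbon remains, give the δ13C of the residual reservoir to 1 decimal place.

-13.7 permil

Rayleigh residual: δ_res = (δ₀ + 1000)·f^(α−1) − 1000
α = ε/1000 + 1 = 0.98550, so α − 1 = -0.01450
f^(α−1) = 0.338^(-0.01450) = 1.015853
δ_res = (-29.1 + 1000) × 1.015853 − 1000 = 986.291 − 1000 = -13.71 permil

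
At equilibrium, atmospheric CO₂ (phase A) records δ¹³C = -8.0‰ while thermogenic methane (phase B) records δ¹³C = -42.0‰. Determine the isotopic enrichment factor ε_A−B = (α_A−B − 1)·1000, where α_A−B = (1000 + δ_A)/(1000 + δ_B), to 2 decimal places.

35.49‰

α_A−B = (1000 + -8.0) / (1000 + -42.0) = 992.0 / 958.0 = 1.035491
ε_A−B = (1.035491 − 1) × 1000 = 35.491‰
(The approximation ε ≈ δ_A − δ_B would give 34.0‰.)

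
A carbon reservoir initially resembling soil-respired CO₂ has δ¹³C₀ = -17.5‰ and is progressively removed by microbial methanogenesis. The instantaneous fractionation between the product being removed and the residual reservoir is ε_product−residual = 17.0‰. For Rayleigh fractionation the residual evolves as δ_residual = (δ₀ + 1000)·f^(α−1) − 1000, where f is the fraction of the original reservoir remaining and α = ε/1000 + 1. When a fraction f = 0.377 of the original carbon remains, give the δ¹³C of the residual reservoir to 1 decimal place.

Rayleigh residual: δ_res = (δ₀ + 1000)·f^(α−1) − 1000
α = ε/1000 + 1 = 1.01700, so α − 1 = 0.01700
f^(α−1) = 0.377^(0.01700) = 0.983553
δ_res = (-17.5 + 1000) × 0.983553 − 1000 = 966.341 − 1000 = -33.66‰

-33.7‰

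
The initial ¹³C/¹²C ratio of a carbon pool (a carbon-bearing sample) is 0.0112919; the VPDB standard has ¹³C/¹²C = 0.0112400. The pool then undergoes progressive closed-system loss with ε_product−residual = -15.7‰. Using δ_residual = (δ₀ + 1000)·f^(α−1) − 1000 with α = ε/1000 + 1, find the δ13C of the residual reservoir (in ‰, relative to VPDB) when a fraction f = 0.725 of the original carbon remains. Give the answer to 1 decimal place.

9.7‰

δ₀ = (0.0112919/0.0112400 − 1)×1000 = (1.004617 − 1)×1000 = 4.617‰
α − 1 = ε/1000 = -0.0157
f^(α−1) = 0.725^(-0.0157) = 1.005062
δ_res = (4.617 + 1000) × 1.005062 − 1000 = 1009.702 − 1000 = 9.70‰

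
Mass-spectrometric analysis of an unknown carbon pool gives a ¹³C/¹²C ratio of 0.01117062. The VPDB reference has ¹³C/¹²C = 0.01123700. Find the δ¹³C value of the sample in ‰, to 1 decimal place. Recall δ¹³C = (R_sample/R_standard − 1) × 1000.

-5.9‰

δ¹³C = (R_sample / R_standard − 1) × 1000
R_sample / R_standard = 0.01117062 / 0.01123700 = 0.994093
δ¹³C = (0.994093 − 1) × 1000 = -5.91‰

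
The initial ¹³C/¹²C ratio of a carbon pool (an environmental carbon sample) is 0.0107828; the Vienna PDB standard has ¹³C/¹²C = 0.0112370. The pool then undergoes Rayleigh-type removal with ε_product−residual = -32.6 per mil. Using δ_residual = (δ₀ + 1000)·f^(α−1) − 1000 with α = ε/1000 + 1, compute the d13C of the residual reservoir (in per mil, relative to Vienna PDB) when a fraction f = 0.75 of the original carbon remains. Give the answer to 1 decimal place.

δ₀ = (0.0107828/0.0112370 − 1)×1000 = (0.959580 − 1)×1000 = -40.420 per mil
α − 1 = ε/1000 = -0.0326
f^(α−1) = 0.75^(-0.0326) = 1.009423
δ_res = (-40.420 + 1000) × 1.009423 − 1000 = 968.622 − 1000 = -31.38 per mil

-31.4 per mil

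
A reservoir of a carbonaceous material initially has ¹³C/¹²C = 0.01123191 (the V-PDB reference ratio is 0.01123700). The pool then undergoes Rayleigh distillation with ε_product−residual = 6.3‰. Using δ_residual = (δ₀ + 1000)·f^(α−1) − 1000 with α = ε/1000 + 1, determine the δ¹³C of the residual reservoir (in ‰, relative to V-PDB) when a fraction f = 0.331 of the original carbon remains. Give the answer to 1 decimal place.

-7.4‰

δ₀ = (0.01123191/0.01123700 − 1)×1000 = (0.999547 − 1)×1000 = -0.453‰
α − 1 = ε/1000 = 0.0063
f^(α−1) = 0.331^(0.0063) = 0.993059
δ_res = (-0.453 + 1000) × 0.993059 − 1000 = 992.609 − 1000 = -7.39‰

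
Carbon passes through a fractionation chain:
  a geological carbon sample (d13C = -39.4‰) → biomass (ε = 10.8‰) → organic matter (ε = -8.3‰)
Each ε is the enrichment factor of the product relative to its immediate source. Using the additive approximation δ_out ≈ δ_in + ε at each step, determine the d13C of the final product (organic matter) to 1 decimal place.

step 1: δ ≈ -39.4 + (10.8) = -28.6‰
step 2: δ ≈ -28.6 + (-8.3) = -36.9‰

-36.9‰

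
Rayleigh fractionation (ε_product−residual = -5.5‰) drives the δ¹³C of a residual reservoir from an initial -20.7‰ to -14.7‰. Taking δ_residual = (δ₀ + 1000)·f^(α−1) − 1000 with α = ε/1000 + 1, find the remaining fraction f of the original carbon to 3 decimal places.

α − 1 = ε/1000 = -0.0055
(δ_res + 1000)/(δ₀ + 1000) = (-14.7 + 1000)/(-20.7 + 1000) = 985.3/979.3 = 1.006127
f = 1.006127^(1/-0.0055) = exp(ln(1.006127)/-0.0055) = exp(0.00611/-0.0055)
f = exp(-1.1106) = 0.3294

0.329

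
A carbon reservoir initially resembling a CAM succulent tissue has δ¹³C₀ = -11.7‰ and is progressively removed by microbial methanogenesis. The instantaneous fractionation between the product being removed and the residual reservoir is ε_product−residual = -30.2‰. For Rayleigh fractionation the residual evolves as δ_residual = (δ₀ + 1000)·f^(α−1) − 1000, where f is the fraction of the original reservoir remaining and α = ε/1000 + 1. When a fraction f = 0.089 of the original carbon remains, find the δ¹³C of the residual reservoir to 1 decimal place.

63.2‰

Rayleigh residual: δ_res = (δ₀ + 1000)·f^(α−1) − 1000
α = ε/1000 + 1 = 0.96980, so α − 1 = -0.03020
f^(α−1) = 0.089^(-0.03020) = 1.075792
δ_res = (-11.7 + 1000) × 1.075792 − 1000 = 1063.206 − 1000 = 63.21‰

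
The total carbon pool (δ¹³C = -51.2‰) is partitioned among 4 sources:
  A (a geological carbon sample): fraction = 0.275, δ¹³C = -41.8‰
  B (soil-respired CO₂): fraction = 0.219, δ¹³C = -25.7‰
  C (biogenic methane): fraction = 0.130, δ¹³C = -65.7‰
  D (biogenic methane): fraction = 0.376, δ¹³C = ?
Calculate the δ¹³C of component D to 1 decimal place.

Isotope mass balance: δ_bulk = Σ fᵢ·δᵢ.
-51.2 = 0.275×(-41.8) + 0.219×(-25.7) + 0.130×(-65.7) + 0.376×δ_D
0.376·δ_D = -51.2 − (-25.664) = -25.536
δ_D = -25.536 / 0.376 = -67.91‰

-67.9‰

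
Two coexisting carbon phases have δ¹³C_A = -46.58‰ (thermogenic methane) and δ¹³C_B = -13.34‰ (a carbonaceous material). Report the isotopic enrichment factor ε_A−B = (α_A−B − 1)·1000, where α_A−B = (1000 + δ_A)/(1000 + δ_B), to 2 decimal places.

-33.69‰

α_A−B = (1000 + -46.58) / (1000 + -13.34) = 953.42 / 986.66 = 0.966311
ε_A−B = (0.966311 − 1) × 1000 = -33.689‰
(The approximation ε ≈ δ_A − δ_B would give -33.24‰.)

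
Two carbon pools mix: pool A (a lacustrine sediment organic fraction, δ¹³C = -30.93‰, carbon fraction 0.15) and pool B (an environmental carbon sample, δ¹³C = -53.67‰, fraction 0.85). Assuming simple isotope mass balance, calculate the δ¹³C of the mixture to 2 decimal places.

δ_mix = f_A·δ_A + f_B·δ_B
δ_mix = 0.15 × (-30.93) + 0.85 × (-53.67)
δ_mix = -4.639 + -45.620 = -50.259‰

-50.26‰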